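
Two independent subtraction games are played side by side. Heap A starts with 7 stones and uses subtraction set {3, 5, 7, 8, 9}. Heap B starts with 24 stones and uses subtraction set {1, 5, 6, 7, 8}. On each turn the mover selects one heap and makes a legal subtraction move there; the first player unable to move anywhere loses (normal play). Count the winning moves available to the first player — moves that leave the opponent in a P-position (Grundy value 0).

2

Heap A, S = {3, 5, 7, 8, 9}:
n : 0 1 2 3 4 5 6 7
G : 0 0 0 1 1 1 2 2
G_A(7) = 2.
Heap B, S = {1, 5, 6, 7, 8}:
n :  0  1  2  3  4  5  6  7  8  9 10 11 12 13 14 15 16 17 18 19 20 21 22 23 24
G :  0  1  0  1  0  1  2  3  2  3  2  3  4  0  1  0  1  0  1  2  3  2  3  2  3
G_B(24) = 3.
Combined Grundy value = 2 ⊕ 3 = 1.
A winning move leaves total XOR = 0, i.e. changes one component's Grundy value g to g ⊕ X where X is the current total.
Heap A: need g' = 2⊕1 = 3. Options: 7−3→G=1, 7−5→G=0, 7−7→G=0. Hits: 0.
Heap B: need g' = 3⊕1 = 2. Options: 24−1→G=2, 24−5→G=2, 24−6→G=1, 24−7→G=0, 24−8→G=1. Hits: 2.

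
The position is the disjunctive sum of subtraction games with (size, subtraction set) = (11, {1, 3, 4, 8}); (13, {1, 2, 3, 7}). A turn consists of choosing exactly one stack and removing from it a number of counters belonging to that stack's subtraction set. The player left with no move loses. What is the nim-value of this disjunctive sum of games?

Stack A, S = {1, 3, 4, 8}:
n :  0  1  2  3  4  5  6  7  8  9 10 11
G :  0  1  0  1  2  3  2  0  1  0  1  2
G_A(11) = 2.
Stack B, S = {1, 2, 3, 7}:
n :  0  1  2  3  4  5  6  7  8  9 10 11 12 13
G :  0  1  2  3  0  1  2  3  0  1  2  3  0  1
G_B(13) = 1.
Combined Grundy value = 2 ⊕ 1 = 3.

3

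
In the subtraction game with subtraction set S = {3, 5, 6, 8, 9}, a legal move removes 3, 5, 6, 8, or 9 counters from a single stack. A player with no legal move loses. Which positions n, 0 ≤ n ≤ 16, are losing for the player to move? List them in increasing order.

0, 1, 2, 12, 13, 14

n :  0  1  2  3  4  5  6  7  8  9 10 11 12 13 14 15 16
G :  0  0  0  1  1  1  2  2  2  3  3  3  0  0  0  1  1
P-positions are exactly the n with G(n) = 0.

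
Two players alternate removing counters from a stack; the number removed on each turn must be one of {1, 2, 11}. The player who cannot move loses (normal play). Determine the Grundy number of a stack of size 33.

0

n :  0  1  2  3  4  5  6  7  8  9 10 11 12 13 14 15 16 17 18 19 20 21 22 23 24 25 26 27 28 29 30 31 32 33
G :  0  1  2  0  1  2  0  1  2  0  1  2  0  1  2  0  1  2  0  1  2  0  1  2  0  1  2  0  1  2  0  1  2  0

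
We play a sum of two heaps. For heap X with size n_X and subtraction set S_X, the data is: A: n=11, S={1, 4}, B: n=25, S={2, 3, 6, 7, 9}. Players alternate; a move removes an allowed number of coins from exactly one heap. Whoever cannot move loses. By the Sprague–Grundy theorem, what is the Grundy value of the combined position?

4

Heap A, S = {1, 4}:
n :  0  1  2  3  4  5  6  7  8  9 10 11
G :  0  1  0  1  2  0  1  0  1  2  0  1
G_A(11) = 1.
Heap B, S = {2, 3, 6, 7, 9}:
G(0) = 0
G(1) = mex{} = 0
G(2) = mex{0} = 1
G(3) = mex{0,0} = 1
G(4) = mex{1,0} = 2
G(5) = mex{1,1} = 0
G(6) = mex{2,1,0} = 3
G(7) = mex{0,2,0,0} = 1
G(8) = mex{3,0,1,0} = 2
G(9) = mex{1,3,1,1,0} = 2
G(10) = mex{2,1,2,1,0} = 3
G(11) = mex{2,2,0,2,1} = 3
G(12) = mex{3,2,3,0,1} = 4
G(13) = mex{3,3,1,3,2} = 0
G(14) = mex{4,3,2,1,0} = 5
G(15) = mex{0,4,2,2,3} = 1
G(16) = mex{5,0,3,2,1} = 4
G(17) = mex{1,5,3,3,2} = 0
G(18) = mex{4,1,4,3,2} = 0
G(19) = mex{0,4,0,4,3} = 1
G(20) = mex{0,0,5,0,3} = 1
G(21) = mex{1,0,1,5,4} = 2
G(22) = mex{1,1,4,1,0} = 2
G(23) = mex{2,1,0,4,5} = 3
G(24) = mex{2,2,0,0,1} = 3
G(25) = mex{3,2,1,0,4} = 5
G_B(25) = 5.
Combined Grundy value = 1 ⊕ 5 = 4.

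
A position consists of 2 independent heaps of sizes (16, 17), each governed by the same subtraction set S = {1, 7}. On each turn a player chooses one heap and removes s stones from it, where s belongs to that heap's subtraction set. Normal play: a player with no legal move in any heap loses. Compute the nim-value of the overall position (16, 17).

All heaps use S = {1, 7}:
G(0) = 0
G(1) = mex{0} = 1
G(2) = mex{1} = 0
G(3) = mex{0} = 1
G(4) = mex{1} = 0
G(5) = mex{0} = 1
G(6) = mex{1} = 0
G(7) = mex{0,0} = 1
G(8) = mex{1,1} = 0
G(9) = mex{0,0} = 1
G(10) = mex{1,1} = 0
G(11) = mex{0,0} = 1
G(12) = mex{1,1} = 0
G(13) = mex{0,0} = 1
G(14) = mex{1,1} = 0
G(15) = mex{0,0} = 1
G(16) = mex{1,1} = 0
G(17) = mex{0,0} = 1
Heap A: G(16) = 0.
Heap B: G(17) = 1.
Combined Grundy value = 0 ⊕ 1 = 1.

1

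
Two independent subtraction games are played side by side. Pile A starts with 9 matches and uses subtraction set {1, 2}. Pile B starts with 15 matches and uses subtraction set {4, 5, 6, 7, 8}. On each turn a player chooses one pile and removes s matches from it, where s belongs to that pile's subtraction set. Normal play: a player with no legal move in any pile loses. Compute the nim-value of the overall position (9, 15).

Pile A, S = {1, 2}:
n : 0 1 2 3 4 5 6 7 8 9
G : 0 1 2 0 1 2 0 1 2 0
G_A(9) = 0.
Pile B, S = {4, 5, 6, 7, 8}:
n :  0  1  2  3  4  5  6  7  8  9 10 11 12 13 14 15
G :  0  0  0  0  1  1  1  1  2  2  2  2  0  0  0  0
G_B(15) = 0.
Combined Grundy value = 0 ⊕ 0 = 0.

0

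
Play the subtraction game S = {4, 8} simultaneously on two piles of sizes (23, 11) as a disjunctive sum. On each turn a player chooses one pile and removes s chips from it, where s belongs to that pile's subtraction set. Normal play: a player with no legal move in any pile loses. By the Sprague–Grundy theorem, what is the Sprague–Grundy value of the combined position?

All piles use S = {4, 8}:
n :  0  1  2  3  4  5  6  7  8  9 10 11 12 13 14 15 16 17 18 19 20 21 22 23
G :  0  0  0  0  1  1  1  1  2  2  2  2  0  0  0  0  1  1  1  1  2  2  2  2
Pile A: G(23) = 2.
Pile B: G(11) = 2.
Combined Grundy value = 2 ⊕ 2 = 0.

0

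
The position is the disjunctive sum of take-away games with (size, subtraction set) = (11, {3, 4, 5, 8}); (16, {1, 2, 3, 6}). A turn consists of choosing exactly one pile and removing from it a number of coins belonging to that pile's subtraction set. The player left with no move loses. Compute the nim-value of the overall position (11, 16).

0

Pile A, S = {3, 4, 5, 8}:
G(0) = 0
G(1) = mex{} = 0
G(2) = mex{} = 0
G(3) = mex{0} = 1
G(4) = mex{0,0} = 1
G(5) = mex{0,0,0} = 1
G(6) = mex{1,0,0} = 2
G(7) = mex{1,1,0} = 2
G(8) = mex{1,1,1,0} = 2
G(9) = mex{2,1,1,0} = 3
G(10) = mex{2,2,1,0} = 3
G(11) = mex{2,2,2,1} = 0
G_A(11) = 0.
Pile B, S = {1, 2, 3, 6}:
G(0) = 0
G(1) = mex{0} = 1
G(2) = mex{1,0} = 2
G(3) = mex{2,1,0} = 3
G(4) = mex{3,2,1} = 0
G(5) = mex{0,3,2} = 1
G(6) = mex{1,0,3,0} = 2
G(7) = mex{2,1,0,1} = 3
G(8) = mex{3,2,1,2} = 0
G(9) = mex{0,3,2,3} = 1
G(10) = mex{1,0,3,0} = 2
G(11) = mex{2,1,0,1} = 3
G(12) = mex{3,2,1,2} = 0
G(13) = mex{0,3,2,3} = 1
G(14) = mex{1,0,3,0} = 2
G(15) = mex{2,1,0,1} = 3
G(16) = mex{3,2,1,2} = 0
G_B(16) = 0.
Combined Grundy value = 0 ⊕ 0 = 0.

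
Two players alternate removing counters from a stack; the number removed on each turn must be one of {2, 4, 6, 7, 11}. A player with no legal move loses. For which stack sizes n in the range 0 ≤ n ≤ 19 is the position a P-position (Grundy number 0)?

G(0) = 0
G(1) = mex{} = 0
G(2) = mex{0} = 1
G(3) = mex{0} = 1
G(4) = mex{1,0} = 2
G(5) = mex{1,0} = 2
G(6) = mex{2,1,0} = 3
G(7) = mex{2,1,0,0} = 3
G(8) = mex{3,2,1,0} = 4
G(9) = mex{3,2,1,1} = 0
G(10) = mex{4,3,2,1} = 0
G(11) = mex{0,3,2,2,0} = 1
G(12) = mex{0,4,3,2,0} = 1
G(13) = mex{1,0,3,3,1} = 2
G(14) = mex{1,0,4,3,1} = 2
G(15) = mex{2,1,0,4,2} = 3
G(16) = mex{2,1,0,0,2} = 3
G(17) = mex{3,2,1,0,3} = 4
G(18) = mex{3,2,1,1,3} = 0
G(19) = mex{4,3,2,1,4} = 0
P-positions are exactly the n with G(n) = 0.

0, 1, 9, 10, 18, 19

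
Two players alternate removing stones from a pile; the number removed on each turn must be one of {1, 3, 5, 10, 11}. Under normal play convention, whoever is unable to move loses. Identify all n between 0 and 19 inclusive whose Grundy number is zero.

G(0) = 0
G(1) = mex{0} = 1
G(2) = mex{1} = 0
G(3) = mex{0,0} = 1
G(4) = mex{1,1} = 0
G(5) = mex{0,0,0} = 1
G(6) = mex{1,1,1} = 0
G(7) = mex{0,0,0} = 1
G(8) = mex{1,1,1} = 0
G(9) = mex{0,0,0} = 1
G(10) = mex{1,1,1,0} = 2
G(11) = mex{2,0,0,1,0} = 3
G(12) = mex{3,1,1,0,1} = 2
G(13) = mex{2,2,0,1,0} = 3
G(14) = mex{3,3,1,0,1} = 2
G(15) = mex{2,2,2,1,0} = 3
G(16) = mex{3,3,3,0,1} = 2
G(17) = mex{2,2,2,1,0} = 3
G(18) = mex{3,3,3,0,1} = 2
G(19) = mex{2,2,2,1,0} = 3
P-positions are exactly the n with G(n) = 0.

0, 2, 4, 6, 8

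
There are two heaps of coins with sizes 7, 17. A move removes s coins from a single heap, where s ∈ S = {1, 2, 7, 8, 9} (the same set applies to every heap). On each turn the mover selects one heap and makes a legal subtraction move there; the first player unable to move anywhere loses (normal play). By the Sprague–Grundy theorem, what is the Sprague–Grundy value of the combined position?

0

All heaps use S = {1, 2, 7, 8, 9}:
G(0) = 0
G(1) = mex{0} = 1
G(2) = mex{1,0} = 2
G(3) = mex{2,1} = 0
G(4) = mex{0,2} = 1
G(5) = mex{1,0} = 2
G(6) = mex{2,1} = 0
G(7) = mex{0,2,0} = 1
G(8) = mex{1,0,1,0} = 2
G(9) = mex{2,1,2,1,0} = 3
G(10) = mex{3,2,0,2,1} = 4
G(11) = mex{4,3,1,0,2} = 5
G(12) = mex{5,4,2,1,0} = 3
G(13) = mex{3,5,0,2,1} = 4
G(14) = mex{4,3,1,0,2} = 5
G(15) = mex{5,4,2,1,0} = 3
G(16) = mex{3,5,3,2,1} = 0
G(17) = mex{0,3,4,3,2} = 1
Heap A: G(7) = 1.
Heap B: G(17) = 1.
Combined Grundy value = 1 ⊕ 1 = 0.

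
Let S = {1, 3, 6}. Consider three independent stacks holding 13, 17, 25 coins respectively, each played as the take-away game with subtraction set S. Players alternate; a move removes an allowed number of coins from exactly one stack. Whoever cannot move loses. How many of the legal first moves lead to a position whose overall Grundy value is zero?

4

All stacks use S = {1, 3, 6}:
G(0) = 0
G(1) = mex{0} = 1
G(2) = mex{1} = 0
G(3) = mex{0,0} = 1
G(4) = mex{1,1} = 0
G(5) = mex{0,0} = 1
G(6) = mex{1,1,0} = 2
G(7) = mex{2,0,1} = 3
G(8) = mex{3,1,0} = 2
G(9) = mex{2,2,1} = 0
G(10) = mex{0,3,0} = 1
G(11) = mex{1,2,1} = 0
G(12) = mex{0,0,2} = 1
G(13) = mex{1,1,3} = 0
G(14) = mex{0,0,2} = 1
G(15) = mex{1,1,0} = 2
G(16) = mex{2,0,1} = 3
G(17) = mex{3,1,0} = 2
G(18) = mex{2,2,1} = 0
G(19) = mex{0,3,0} = 1
G(20) = mex{1,2,1} = 0
G(21) = mex{0,0,2} = 1
G(22) = mex{1,1,3} = 0
G(23) = mex{0,0,2} = 1
G(24) = mex{1,1,0} = 2
G(25) = mex{2,0,1} = 3
Stack A: G(13) = 0.
Stack B: G(17) = 2.
Stack C: G(25) = 3.
Combined Grundy value = 0 ⊕ 2 ⊕ 3 = 1.
A winning move leaves total XOR = 0, i.e. changes one component's Grundy value g to g ⊕ X where X is the current total.
Stack A: need g' = 0⊕1 = 1. Options: 13−1→G=1, 13−3→G=1, 13−6→G=3. Hits: 2.
Stack B: need g' = 2⊕1 = 3. Options: 17−1→G=3, 17−3→G=1, 17−6→G=0. Hits: 1.
Stack C: need g' = 3⊕1 = 2. Options: 25−1→G=2, 25−3→G=0, 25−6→G=1. Hits: 1.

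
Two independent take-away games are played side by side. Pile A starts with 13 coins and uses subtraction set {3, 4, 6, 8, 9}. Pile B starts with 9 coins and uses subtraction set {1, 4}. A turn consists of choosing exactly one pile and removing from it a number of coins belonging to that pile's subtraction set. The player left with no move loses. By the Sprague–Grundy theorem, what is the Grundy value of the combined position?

Pile A, S = {3, 4, 6, 8, 9}:
n :  0  1  2  3  4  5  6  7  8  9 10 11 12 13
G :  0  0  0  1  1  1  2  2  2  3  3  3  0  0
G_A(13) = 0.
Pile B, S = {1, 4}:
G(0) = 0
G(1) = mex{0} = 1
G(2) = mex{1} = 0
G(3) = mex{0} = 1
G(4) = mex{1,0} = 2
G(5) = mex{2,1} = 0
G(6) = mex{0,0} = 1
G(7) = mex{1,1} = 0
G(8) = mex{0,2} = 1
G(9) = mex{1,0} = 2
G_B(9) = 2.
Combined Grundy value = 0 ⊕ 2 = 2.

2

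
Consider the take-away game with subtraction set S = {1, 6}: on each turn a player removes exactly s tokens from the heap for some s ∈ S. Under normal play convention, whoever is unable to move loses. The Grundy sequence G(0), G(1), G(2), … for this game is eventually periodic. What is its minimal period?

7

G(0) = 0
G(1) = mex{0} = 1
G(2) = mex{1} = 0
G(3) = mex{0} = 1
G(4) = mex{1} = 0
G(5) = mex{0} = 1
G(6) = mex{1,0} = 2
G(7) = mex{2,1} = 0
G(8) = mex{0,0} = 1
G(9) = mex{1,1} = 0
G(10) = mex{0,0} = 1
G(11) = mex{1,1} = 0
G(12) = mex{0,2} = 1
G(13) = mex{1,0} = 2
G(14) = mex{2,1} = 0
G(15) = mex{0,0} = 1
G(n+7) = G(n) holds for n = 0,…,5 (a full window of length max(S) = 6), so the sequence is purely periodic with period 7.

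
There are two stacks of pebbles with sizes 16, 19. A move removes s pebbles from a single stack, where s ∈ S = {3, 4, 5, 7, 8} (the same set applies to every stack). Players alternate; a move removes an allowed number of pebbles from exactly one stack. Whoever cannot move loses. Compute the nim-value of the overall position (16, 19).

All stacks use S = {3, 4, 5, 7, 8}:
n :  0  1  2  3  4  5  6  7  8  9 10 11 12 13 14 15 16 17 18 19
G :  0  0  0  1  1  1  2  2  2  3  3  0  0  0  1  1  1  2  2  2
Stack A: G(16) = 1.
Stack B: G(19) = 2.
Combined Grundy value = 1 ⊕ 2 = 3.

3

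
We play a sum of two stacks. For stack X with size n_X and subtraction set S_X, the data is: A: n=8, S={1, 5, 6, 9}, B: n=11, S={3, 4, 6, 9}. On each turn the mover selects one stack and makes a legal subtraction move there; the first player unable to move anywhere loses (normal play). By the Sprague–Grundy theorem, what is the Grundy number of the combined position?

Stack A, S = {1, 5, 6, 9}:
n : 0 1 2 3 4 5 6 7 8
G : 0 1 0 1 0 1 2 3 2
G_A(8) = 2.
Stack B, S = {3, 4, 6, 9}:
G(0) = 0
G(1) = mex{} = 0
G(2) = mex{} = 0
G(3) = mex{0} = 1
G(4) = mex{0,0} = 1
G(5) = mex{0,0} = 1
G(6) = mex{1,0,0} = 2
G(7) = mex{1,1,0} = 2
G(8) = mex{1,1,0} = 2
G(9) = mex{2,1,1,0} = 3
G(10) = mex{2,2,1,0} = 3
G(11) = mex{2,2,1,0} = 3
G_B(11) = 3.
Combined Grundy value = 2 ⊕ 3 = 1.

1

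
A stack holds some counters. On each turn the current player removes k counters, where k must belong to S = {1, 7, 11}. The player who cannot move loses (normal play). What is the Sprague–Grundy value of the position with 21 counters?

n :  0  1  2  3  4  5  6  7  8  9 10 11 12 13 14 15 16 17 18 19 20 21
G :  0  1  0  1  0  1  0  1  0  1  0  1  0  1  0  1  0  1  0  1  0  1

1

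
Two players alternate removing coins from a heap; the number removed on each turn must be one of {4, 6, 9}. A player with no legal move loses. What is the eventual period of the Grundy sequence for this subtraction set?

13

G(0) = 0
G(1) = mex{} = 0
G(2) = mex{} = 0
G(3) = mex{} = 0
G(4) = mex{0} = 1
G(5) = mex{0} = 1
G(6) = mex{0,0} = 1
G(7) = mex{0,0} = 1
G(8) = mex{1,0} = 2
G(9) = mex{1,0,0} = 2
G(10) = mex{1,1,0} = 2
G(11) = mex{1,1,0} = 2
G(12) = mex{2,1,0} = 3
G(13) = mex{2,1,1} = 0
G(14) = mex{2,2,1} = 0
G(15) = mex{2,2,1} = 0
G(16) = mex{3,2,1} = 0
G(17) = mex{0,2,2} = 1
G(18) = mex{0,3,2} = 1
G(19) = mex{0,0,2} = 1
G(20) = mex{0,0,2} = 1
G(21) = mex{1,0,3} = 2
G(22) = mex{1,0,0} = 2
G(23) = mex{1,1,0} = 2
G(24) = mex{1,1,0} = 2
G(25) = mex{2,1,0} = 3
G(26) = mex{2,1,1} = 0
G(27) = mex{2,2,1} = 0
G(n+13) = G(n) holds for n = 0,…,8 (a full window of length max(S) = 9), so the sequence is purely periodic with period 13.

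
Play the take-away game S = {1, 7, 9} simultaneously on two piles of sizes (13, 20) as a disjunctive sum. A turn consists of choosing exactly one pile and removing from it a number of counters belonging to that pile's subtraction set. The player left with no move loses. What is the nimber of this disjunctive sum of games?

1

All piles use S = {1, 7, 9}:
G(0) = 0
G(1) = mex{0} = 1
G(2) = mex{1} = 0
G(3) = mex{0} = 1
G(4) = mex{1} = 0
G(5) = mex{0} = 1
G(6) = mex{1} = 0
G(7) = mex{0,0} = 1
G(8) = mex{1,1} = 0
G(9) = mex{0,0,0} = 1
G(10) = mex{1,1,1} = 0
G(11) = mex{0,0,0} = 1
G(12) = mex{1,1,1} = 0
G(13) = mex{0,0,0} = 1
G(14) = mex{1,1,1} = 0
G(15) = mex{0,0,0} = 1
G(16) = mex{1,1,1} = 0
G(17) = mex{0,0,0} = 1
G(18) = mex{1,1,1} = 0
G(19) = mex{0,0,0} = 1
G(20) = mex{1,1,1} = 0
Pile A: G(13) = 1.
Pile B: G(20) = 0.
Combined Grundy value = 1 ⊕ 0 = 1.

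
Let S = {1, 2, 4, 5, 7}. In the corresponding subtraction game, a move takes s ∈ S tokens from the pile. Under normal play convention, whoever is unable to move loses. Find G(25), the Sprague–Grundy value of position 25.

1

G(0) = 0
G(1) = mex{0} = 1
G(2) = mex{1,0} = 2
G(3) = mex{2,1} = 0
G(4) = mex{0,2,0} = 1
G(5) = mex{1,0,1,0} = 2
G(6) = mex{2,1,2,1} = 0
G(7) = mex{0,2,0,2,0} = 1
G(8) = mex{1,0,1,0,1} = 2
G(9) = mex{2,1,2,1,2} = 0
G(10) = mex{0,2,0,2,0} = 1
G(11) = mex{1,0,1,0,1} = 2
G(12) = mex{2,1,2,1,2} = 0
G(13) = mex{0,2,0,2,0} = 1
G(14) = mex{1,0,1,0,1} = 2
G(15) = mex{2,1,2,1,2} = 0
G(16) = mex{0,2,0,2,0} = 1
G(17) = mex{1,0,1,0,1} = 2
G(18) = mex{2,1,2,1,2} = 0
G(19) = mex{0,2,0,2,0} = 1
G(20) = mex{1,0,1,0,1} = 2
G(21) = mex{2,1,2,1,2} = 0
G(22) = mex{0,2,0,2,0} = 1
G(23) = mex{1,0,1,0,1} = 2
G(24) = mex{2,1,2,1,2} = 0
G(25) = mex{0,2,0,2,0} = 1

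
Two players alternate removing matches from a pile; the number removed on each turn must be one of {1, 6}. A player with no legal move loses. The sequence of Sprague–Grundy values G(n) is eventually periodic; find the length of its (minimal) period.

7

G(0) = 0
G(1) = mex{0} = 1
G(2) = mex{1} = 0
G(3) = mex{0} = 1
G(4) = mex{1} = 0
G(5) = mex{0} = 1
G(6) = mex{1,0} = 2
G(7) = mex{2,1} = 0
G(8) = mex{0,0} = 1
G(9) = mex{1,1} = 0
G(10) = mex{0,0} = 1
G(11) = mex{1,1} = 0
G(12) = mex{0,2} = 1
G(13) = mex{1,0} = 2
G(14) = mex{2,1} = 0
G(15) = mex{0,0} = 1
G(n+7) = G(n) holds for n = 0,…,5 (a full window of length max(S) = 6), so the sequence is purely periodic with period 7.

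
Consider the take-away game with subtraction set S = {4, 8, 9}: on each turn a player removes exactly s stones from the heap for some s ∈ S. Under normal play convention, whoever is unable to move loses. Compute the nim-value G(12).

G(0) = 0
G(1) = mex{} = 0
G(2) = mex{} = 0
G(3) = mex{} = 0
G(4) = mex{0} = 1
G(5) = mex{0} = 1
G(6) = mex{0} = 1
G(7) = mex{0} = 1
G(8) = mex{1,0} = 2
G(9) = mex{1,0,0} = 2
G(10) = mex{1,0,0} = 2
G(11) = mex{1,0,0} = 2
G(12) = mex{2,1,0} = 3

3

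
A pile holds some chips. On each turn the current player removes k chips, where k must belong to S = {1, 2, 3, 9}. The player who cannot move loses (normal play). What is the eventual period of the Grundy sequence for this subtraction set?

G(0) = 0
G(1) = mex{0} = 1
G(2) = mex{1,0} = 2
G(3) = mex{2,1,0} = 3
G(4) = mex{3,2,1} = 0
G(5) = mex{0,3,2} = 1
G(6) = mex{1,0,3} = 2
G(7) = mex{2,1,0} = 3
G(8) = mex{3,2,1} = 0
G(9) = mex{0,3,2,0} = 1
G(10) = mex{1,0,3,1} = 2
G(11) = mex{2,1,0,2} = 3
G(12) = mex{3,2,1,3} = 0
G(13) = mex{0,3,2,0} = 1
G(14) = mex{1,0,3,1} = 2
G(n+4) = G(n) holds for n = 0,…,8 (a full window of length max(S) = 9), so the sequence is purely periodic with period 4.

4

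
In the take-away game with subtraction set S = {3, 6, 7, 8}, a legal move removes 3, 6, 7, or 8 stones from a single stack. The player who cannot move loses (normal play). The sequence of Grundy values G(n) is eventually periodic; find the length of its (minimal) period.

11

n :  0  1  2  3  4  5  6  7  8  9 10 11 12 13 14 15 16 17 18 19 20 21 22 23
G :  0  0  0  1  1  1  2  2  2  3  3  0  0  0  1  1  1  2  2  2  3  3  0  0
G(n+11) = G(n) holds for n = 0,…,7 (a full window of length max(S) = 8), so the sequence is purely periodic with period 11.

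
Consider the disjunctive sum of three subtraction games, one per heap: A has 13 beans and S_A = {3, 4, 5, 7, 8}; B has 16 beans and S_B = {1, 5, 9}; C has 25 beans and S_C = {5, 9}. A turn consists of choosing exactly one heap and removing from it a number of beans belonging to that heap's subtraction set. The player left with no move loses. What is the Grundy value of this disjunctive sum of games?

2

Heap A, S = {3, 4, 5, 7, 8}:
n :  0  1  2  3  4  5  6  7  8  9 10 11 12 13
G :  0  0  0  1  1  1  2  2  2  3  3  0  0  0
G_A(13) = 0.
Heap B, S = {1, 5, 9}:
n :  0  1  2  3  4  5  6  7  8  9 10 11 12 13 14 15 16
G :  0  1  0  1  0  1  0  1  0  1  0  1  0  1  0  1  0
G_B(16) = 0.
Heap C, S = {5, 9}:
n :  0  1  2  3  4  5  6  7  8  9 10 11 12 13 14 15 16 17 18 19 20 21 22 23 24 25
G :  0  0  0  0  0  1  1  1  1  1  2  2  2  2  0  0  0  0  0  1  1  1  1  1  2  2
G_C(25) = 2.
Combined Grundy value = 0 ⊕ 0 ⊕ 2 = 2.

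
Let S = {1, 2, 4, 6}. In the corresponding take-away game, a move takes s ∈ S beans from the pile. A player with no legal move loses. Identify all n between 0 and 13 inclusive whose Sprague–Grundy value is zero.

0, 3, 8, 11

G(0) = 0
G(1) = mex{0} = 1
G(2) = mex{1,0} = 2
G(3) = mex{2,1} = 0
G(4) = mex{0,2,0} = 1
G(5) = mex{1,0,1} = 2
G(6) = mex{2,1,2,0} = 3
G(7) = mex{3,2,0,1} = 4
G(8) = mex{4,3,1,2} = 0
G(9) = mex{0,4,2,0} = 1
G(10) = mex{1,0,3,1} = 2
G(11) = mex{2,1,4,2} = 0
G(12) = mex{0,2,0,3} = 1
G(13) = mex{1,0,1,4} = 2
P-positions are exactly the n with G(n) = 0.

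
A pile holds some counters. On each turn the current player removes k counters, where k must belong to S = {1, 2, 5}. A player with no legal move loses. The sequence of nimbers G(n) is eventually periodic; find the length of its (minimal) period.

3

G(0) = 0
G(1) = mex{0} = 1
G(2) = mex{1,0} = 2
G(3) = mex{2,1} = 0
G(4) = mex{0,2} = 1
G(5) = mex{1,0,0} = 2
G(6) = mex{2,1,1} = 0
G(7) = mex{0,2,2} = 1
G(8) = mex{1,0,0} = 2
G(9) = mex{2,1,1} = 0
G(10) = mex{0,2,2} = 1
G(11) = mex{1,0,0} = 2
G(12) = mex{2,1,1} = 0
G(13) = mex{0,2,2} = 1
G(14) = mex{1,0,0} = 2
G(n+3) = G(n) holds for n = 0,…,4 (a full window of length max(S) = 5), so the sequence is purely periodic with period 3.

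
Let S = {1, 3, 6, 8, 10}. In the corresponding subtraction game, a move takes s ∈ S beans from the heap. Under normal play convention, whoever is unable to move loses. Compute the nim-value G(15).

G(0) = 0
G(1) = mex{0} = 1
G(2) = mex{1} = 0
G(3) = mex{0,0} = 1
G(4) = mex{1,1} = 0
G(5) = mex{0,0} = 1
G(6) = mex{1,1,0} = 2
G(7) = mex{2,0,1} = 3
G(8) = mex{3,1,0,0} = 2
G(9) = mex{2,2,1,1} = 0
G(10) = mex{0,3,0,0,0} = 1
G(11) = mex{1,2,1,1,1} = 0
G(12) = mex{0,0,2,0,0} = 1
G(13) = mex{1,1,3,1,1} = 0
G(14) = mex{0,0,2,2,0} = 1
G(15) = mex{1,1,0,3,1} = 2

2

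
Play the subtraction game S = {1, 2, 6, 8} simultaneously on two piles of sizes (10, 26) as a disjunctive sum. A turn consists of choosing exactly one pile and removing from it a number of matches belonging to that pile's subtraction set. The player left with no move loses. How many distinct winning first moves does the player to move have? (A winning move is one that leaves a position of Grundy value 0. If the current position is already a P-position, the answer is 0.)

All piles use S = {1, 2, 6, 8}:
n :  0  1  2  3  4  5  6  7  8  9 10 11 12 13 14 15 16 17 18 19 20 21 22 23 24 25 26
G :  0  1  2  0  1  2  3  0  1  2  0  1  2  3  0  1  2  0  1  2  3  0  1  2  0  1  2
Pile A: G(10) = 0.
Pile B: G(26) = 2.
Combined Grundy value = 0 ⊕ 2 = 2.
A winning move leaves total XOR = 0, i.e. changes one component's Grundy value g to g ⊕ X where X is the current total.
Pile A: need g' = 0⊕2 = 2. Options: 10−1→G=2, 10−2→G=1, 10−6→G=1, 10−8→G=2. Hits: 2.
Pile B: need g' = 2⊕2 = 0. Options: 26−1→G=1, 26−2→G=0, 26−6→G=3, 26−8→G=1. Hits: 1.

3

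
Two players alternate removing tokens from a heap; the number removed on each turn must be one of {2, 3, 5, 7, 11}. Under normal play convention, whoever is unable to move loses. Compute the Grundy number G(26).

G(0) = 0
G(1) = mex{} = 0
G(2) = mex{0} = 1
G(3) = mex{0,0} = 1
G(4) = mex{1,0} = 2
G(5) = mex{1,1,0} = 2
G(6) = mex{2,1,0} = 3
G(7) = mex{2,2,1,0} = 3
G(8) = mex{3,2,1,0} = 4
G(9) = mex{3,3,2,1} = 0
G(10) = mex{4,3,2,1} = 0
G(11) = mex{0,4,3,2,0} = 1
G(12) = mex{0,0,3,2,0} = 1
G(13) = mex{1,0,4,3,1} = 2
G(14) = mex{1,1,0,3,1} = 2
G(15) = mex{2,1,0,4,2} = 3
G(16) = mex{2,2,1,0,2} = 3
G(17) = mex{3,2,1,0,3} = 4
G(18) = mex{3,3,2,1,3} = 0
G(19) = mex{4,3,2,1,4} = 0
G(20) = mex{0,4,3,2,0} = 1
G(21) = mex{0,0,3,2,0} = 1
G(22) = mex{1,0,4,3,1} = 2
G(23) = mex{1,1,0,3,1} = 2
G(24) = mex{2,1,0,4,2} = 3
G(25) = mex{2,2,1,0,2} = 3
G(26) = mex{3,2,1,0,3} = 4

4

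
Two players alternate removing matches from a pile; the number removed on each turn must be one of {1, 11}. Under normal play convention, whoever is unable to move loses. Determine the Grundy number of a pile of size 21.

1

G(0) = 0
G(1) = mex{0} = 1
G(2) = mex{1} = 0
G(3) = mex{0} = 1
G(4) = mex{1} = 0
G(5) = mex{0} = 1
G(6) = mex{1} = 0
G(7) = mex{0} = 1
G(8) = mex{1} = 0
G(9) = mex{0} = 1
G(10) = mex{1} = 0
G(11) = mex{0,0} = 1
G(12) = mex{1,1} = 0
G(13) = mex{0,0} = 1
G(14) = mex{1,1} = 0
G(15) = mex{0,0} = 1
G(16) = mex{1,1} = 0
G(17) = mex{0,0} = 1
G(18) = mex{1,1} = 0
G(19) = mex{0,0} = 1
G(20) = mex{1,1} = 0
G(21) = mex{0,0} = 1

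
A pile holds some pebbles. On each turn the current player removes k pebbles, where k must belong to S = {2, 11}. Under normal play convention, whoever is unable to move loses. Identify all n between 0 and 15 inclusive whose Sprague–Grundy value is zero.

0, 1, 4, 5, 8, 9, 13, 14

G(0) = 0
G(1) = mex{} = 0
G(2) = mex{0} = 1
G(3) = mex{0} = 1
G(4) = mex{1} = 0
G(5) = mex{1} = 0
G(6) = mex{0} = 1
G(7) = mex{0} = 1
G(8) = mex{1} = 0
G(9) = mex{1} = 0
G(10) = mex{0} = 1
G(11) = mex{0,0} = 1
G(12) = mex{1,0} = 2
G(13) = mex{1,1} = 0
G(14) = mex{2,1} = 0
G(15) = mex{0,0} = 1
P-positions are exactly the n with G(n) = 0.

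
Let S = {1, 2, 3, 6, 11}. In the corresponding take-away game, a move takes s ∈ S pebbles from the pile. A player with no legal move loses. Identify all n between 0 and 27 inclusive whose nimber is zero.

0, 4, 8, 12, 16, 20, 24

G(0) = 0
G(1) = mex{0} = 1
G(2) = mex{1,0} = 2
G(3) = mex{2,1,0} = 3
G(4) = mex{3,2,1} = 0
G(5) = mex{0,3,2} = 1
G(6) = mex{1,0,3,0} = 2
G(7) = mex{2,1,0,1} = 3
G(8) = mex{3,2,1,2} = 0
G(9) = mex{0,3,2,3} = 1
G(10) = mex{1,0,3,0} = 2
G(11) = mex{2,1,0,1,0} = 3
G(12) = mex{3,2,1,2,1} = 0
G(13) = mex{0,3,2,3,2} = 1
G(14) = mex{1,0,3,0,3} = 2
G(15) = mex{2,1,0,1,0} = 3
G(16) = mex{3,2,1,2,1} = 0
G(17) = mex{0,3,2,3,2} = 1
G(18) = mex{1,0,3,0,3} = 2
G(19) = mex{2,1,0,1,0} = 3
G(20) = mex{3,2,1,2,1} = 0
G(21) = mex{0,3,2,3,2} = 1
G(22) = mex{1,0,3,0,3} = 2
G(23) = mex{2,1,0,1,0} = 3
G(24) = mex{3,2,1,2,1} = 0
G(25) = mex{0,3,2,3,2} = 1
G(26) = mex{1,0,3,0,3} = 2
G(27) = mex{2,1,0,1,0} = 3
P-positions are exactly the n with G(n) = 0.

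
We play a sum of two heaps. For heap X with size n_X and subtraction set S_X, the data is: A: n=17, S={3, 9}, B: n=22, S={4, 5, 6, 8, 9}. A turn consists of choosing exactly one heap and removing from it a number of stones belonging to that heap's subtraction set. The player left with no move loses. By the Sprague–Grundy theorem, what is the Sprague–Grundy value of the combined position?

3

Heap A, S = {3, 9}:
n :  0  1  2  3  4  5  6  7  8  9 10 11 12 13 14 15 16 17
G :  0  0  0  1  1  1  0  0  0  1  1  1  0  0  0  1  1  1
G_A(17) = 1.
Heap B, S = {4, 5, 6, 8, 9}:
G(0) = 0
G(1) = mex{} = 0
G(2) = mex{} = 0
G(3) = mex{} = 0
G(4) = mex{0} = 1
G(5) = mex{0,0} = 1
G(6) = mex{0,0,0} = 1
G(7) = mex{0,0,0} = 1
G(8) = mex{1,0,0,0} = 2
G(9) = mex{1,1,0,0,0} = 2
G(10) = mex{1,1,1,0,0} = 2
G(11) = mex{1,1,1,0,0} = 2
G(12) = mex{2,1,1,1,0} = 3
G(13) = mex{2,2,1,1,1} = 0
G(14) = mex{2,2,2,1,1} = 0
G(15) = mex{2,2,2,1,1} = 0
G(16) = mex{3,2,2,2,1} = 0
G(17) = mex{0,3,2,2,2} = 1
G(18) = mex{0,0,3,2,2} = 1
G(19) = mex{0,0,0,2,2} = 1
G(20) = mex{0,0,0,3,2} = 1
G(21) = mex{1,0,0,0,3} = 2
G(22) = mex{1,1,0,0,0} = 2
G_B(22) = 2.
Combined Grundy value = 1 ⊕ 2 = 3.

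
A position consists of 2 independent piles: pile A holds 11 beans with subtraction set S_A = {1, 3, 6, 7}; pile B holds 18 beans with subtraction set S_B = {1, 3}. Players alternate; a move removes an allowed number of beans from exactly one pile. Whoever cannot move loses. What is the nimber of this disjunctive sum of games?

Pile A, S = {1, 3, 6, 7}:
n :  0  1  2  3  4  5  6  7  8  9 10 11
G :  0  1  0  1  0  1  2  3  2  3  2  3
G_A(11) = 3.
Pile B, S = {1, 3}:
G(0) = 0
G(1) = mex{0} = 1
G(2) = mex{1} = 0
G(3) = mex{0,0} = 1
G(4) = mex{1,1} = 0
G(5) = mex{0,0} = 1
G(6) = mex{1,1} = 0
G(7) = mex{0,0} = 1
G(8) = mex{1,1} = 0
G(9) = mex{0,0} = 1
G(10) = mex{1,1} = 0
G(11) = mex{0,0} = 1
G(12) = mex{1,1} = 0
G(13) = mex{0,0} = 1
G(14) = mex{1,1} = 0
G(15) = mex{0,0} = 1
G(16) = mex{1,1} = 0
G(17) = mex{0,0} = 1
G(18) = mex{1,1} = 0
G_B(18) = 0.
Combined Grundy value = 3 ⊕ 0 = 3.

3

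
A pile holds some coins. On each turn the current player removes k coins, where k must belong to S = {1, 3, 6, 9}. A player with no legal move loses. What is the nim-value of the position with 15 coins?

1

G(0) = 0
G(1) = mex{0} = 1
G(2) = mex{1} = 0
G(3) = mex{0,0} = 1
G(4) = mex{1,1} = 0
G(5) = mex{0,0} = 1
G(6) = mex{1,1,0} = 2
G(7) = mex{2,0,1} = 3
G(8) = mex{3,1,0} = 2
G(9) = mex{2,2,1,0} = 3
G(10) = mex{3,3,0,1} = 2
G(11) = mex{2,2,1,0} = 3
G(12) = mex{3,3,2,1} = 0
G(13) = mex{0,2,3,0} = 1
G(14) = mex{1,3,2,1} = 0
G(15) = mex{0,0,3,2} = 1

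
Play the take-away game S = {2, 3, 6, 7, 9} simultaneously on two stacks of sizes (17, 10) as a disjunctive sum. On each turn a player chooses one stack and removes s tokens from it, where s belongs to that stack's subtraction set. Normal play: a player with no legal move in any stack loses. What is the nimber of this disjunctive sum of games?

All stacks use S = {2, 3, 6, 7, 9}:
G(0) = 0
G(1) = mex{} = 0
G(2) = mex{0} = 1
G(3) = mex{0,0} = 1
G(4) = mex{1,0} = 2
G(5) = mex{1,1} = 0
G(6) = mex{2,1,0} = 3
G(7) = mex{0,2,0,0} = 1
G(8) = mex{3,0,1,0} = 2
G(9) = mex{1,3,1,1,0} = 2
G(10) = mex{2,1,2,1,0} = 3
G(11) = mex{2,2,0,2,1} = 3
G(12) = mex{3,2,3,0,1} = 4
G(13) = mex{3,3,1,3,2} = 0
G(14) = mex{4,3,2,1,0} = 5
G(15) = mex{0,4,2,2,3} = 1
G(16) = mex{5,0,3,2,1} = 4
G(17) = mex{1,5,3,3,2} = 0
Stack A: G(17) = 0.
Stack B: G(10) = 3.
Combined Grundy value = 0 ⊕ 3 = 3.

3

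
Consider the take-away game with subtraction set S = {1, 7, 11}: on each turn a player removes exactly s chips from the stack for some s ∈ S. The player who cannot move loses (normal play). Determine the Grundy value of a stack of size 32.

0

n :  0  1  2  3  4  5  6  7  8  9 10 11 12 13 14 15 16 17 18 19 20 21 22 23 24 25 26 27 28 29 30 31 32
G :  0  1  0  1  0  1  0  1  0  1  0  1  0  1  0  1  0  1  0  1  0  1  0  1  0  1  0  1  0  1  0  1  0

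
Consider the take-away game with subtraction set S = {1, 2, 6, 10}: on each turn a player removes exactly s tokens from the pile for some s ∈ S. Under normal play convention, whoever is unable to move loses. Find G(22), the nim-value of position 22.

n :  0  1  2  3  4  5  6  7  8  9 10 11 12 13 14 15 16 17 18 19 20 21 22
G :  0  1  2  0  1  2  3  0  1  2  3  0  1  2  0  1  2  3  0  1  2  3  0

0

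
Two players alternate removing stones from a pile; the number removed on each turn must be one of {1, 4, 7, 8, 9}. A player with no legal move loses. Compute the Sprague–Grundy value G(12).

5

n :  0  1  2  3  4  5  6  7  8  9 10 11 12
G :  0  1  0  1  2  0  1  2  3  2  3  4  5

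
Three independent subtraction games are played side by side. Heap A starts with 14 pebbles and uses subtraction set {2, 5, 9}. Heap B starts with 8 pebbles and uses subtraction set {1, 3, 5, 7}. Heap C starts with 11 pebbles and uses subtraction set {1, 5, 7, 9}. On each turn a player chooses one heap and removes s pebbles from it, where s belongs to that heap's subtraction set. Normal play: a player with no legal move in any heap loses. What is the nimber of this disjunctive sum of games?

1

Heap A, S = {2, 5, 9}:
n :  0  1  2  3  4  5  6  7  8  9 10 11 12 13 14
G :  0  0  1  1  0  2  1  0  0  1  1  0  2  1  0
G_A(14) = 0.
Heap B, S = {1, 3, 5, 7}:
G(0) = 0
G(1) = mex{0} = 1
G(2) = mex{1} = 0
G(3) = mex{0,0} = 1
G(4) = mex{1,1} = 0
G(5) = mex{0,0,0} = 1
G(6) = mex{1,1,1} = 0
G(7) = mex{0,0,0,0} = 1
G(8) = mex{1,1,1,1} = 0
G_B(8) = 0.
Heap C, S = {1, 5, 7, 9}:
n :  0  1  2  3  4  5  6  7  8  9 10 11
G :  0  1  0  1  0  1  0  1  0  1  0  1
G_C(11) = 1.
Combined Grundy value = 0 ⊕ 0 ⊕ 1 = 1.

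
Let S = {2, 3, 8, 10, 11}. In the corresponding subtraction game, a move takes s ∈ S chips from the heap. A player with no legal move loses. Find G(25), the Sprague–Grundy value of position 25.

G(0) = 0
G(1) = mex{} = 0
G(2) = mex{0} = 1
G(3) = mex{0,0} = 1
G(4) = mex{1,0} = 2
G(5) = mex{1,1} = 0
G(6) = mex{2,1} = 0
G(7) = mex{0,2} = 1
G(8) = mex{0,0,0} = 1
G(9) = mex{1,0,0} = 2
G(10) = mex{1,1,1,0} = 2
G(11) = mex{2,1,1,0,0} = 3
G(12) = mex{2,2,2,1,0} = 3
G(13) = mex{3,2,0,1,1} = 4
G(14) = mex{3,3,0,2,1} = 4
G(15) = mex{4,3,1,0,2} = 5
G(16) = mex{4,4,1,0,0} = 2
G(17) = mex{5,4,2,1,0} = 3
G(18) = mex{2,5,2,1,1} = 0
G(19) = mex{3,2,3,2,1} = 0
G(20) = mex{0,3,3,2,2} = 1
G(21) = mex{0,0,4,3,2} = 1
G(22) = mex{1,0,4,3,3} = 2
G(23) = mex{1,1,5,4,3} = 0
G(24) = mex{2,1,2,4,4} = 0
G(25) = mex{0,2,3,5,4} = 1

1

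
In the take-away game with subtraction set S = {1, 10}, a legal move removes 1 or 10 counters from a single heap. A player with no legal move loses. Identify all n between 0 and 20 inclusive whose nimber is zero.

0, 2, 4, 6, 8, 11, 13, 15, 17, 19

G(0) = 0
G(1) = mex{0} = 1
G(2) = mex{1} = 0
G(3) = mex{0} = 1
G(4) = mex{1} = 0
G(5) = mex{0} = 1
G(6) = mex{1} = 0
G(7) = mex{0} = 1
G(8) = mex{1} = 0
G(9) = mex{0} = 1
G(10) = mex{1,0} = 2
G(11) = mex{2,1} = 0
G(12) = mex{0,0} = 1
G(13) = mex{1,1} = 0
G(14) = mex{0,0} = 1
G(15) = mex{1,1} = 0
G(16) = mex{0,0} = 1
G(17) = mex{1,1} = 0
G(18) = mex{0,0} = 1
G(19) = mex{1,1} = 0
G(20) = mex{0,2} = 1
P-positions are exactly the n with G(n) = 0.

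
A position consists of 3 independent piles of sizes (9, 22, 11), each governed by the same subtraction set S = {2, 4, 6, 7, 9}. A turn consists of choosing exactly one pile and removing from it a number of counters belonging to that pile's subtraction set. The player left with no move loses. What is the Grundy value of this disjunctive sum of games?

All piles use S = {2, 4, 6, 7, 9}:
n :  0  1  2  3  4  5  6  7  8  9 10 11 12 13 14 15 16 17 18 19 20 21 22
G :  0  0  1  1  2  2  3  3  4  4  5  0  0  1  1  2  2  3  3  4  4  5  0
Pile A: G(9) = 4.
Pile B: G(22) = 0.
Pile C: G(11) = 0.
Combined Grundy value = 4 ⊕ 0 ⊕ 0 = 4.

4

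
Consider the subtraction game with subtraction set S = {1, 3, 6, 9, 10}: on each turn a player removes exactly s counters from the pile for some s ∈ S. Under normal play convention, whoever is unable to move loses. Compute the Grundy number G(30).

0

n :  0  1  2  3  4  5  6  7  8  9 10 11 12 13 14 15 16 17 18 19 20 21 22 23 24 25 26 27 28 29 30
G :  0  1  0  1  0  1  2  3  2  3  2  3  4  5  4  0  1  0  1  0  1  2  3  2  3  2  3  4  5  4  0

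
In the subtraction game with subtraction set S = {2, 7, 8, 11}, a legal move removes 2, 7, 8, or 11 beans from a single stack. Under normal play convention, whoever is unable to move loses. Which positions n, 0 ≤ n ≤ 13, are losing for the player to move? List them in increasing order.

G(0) = 0
G(1) = mex{} = 0
G(2) = mex{0} = 1
G(3) = mex{0} = 1
G(4) = mex{1} = 0
G(5) = mex{1} = 0
G(6) = mex{0} = 1
G(7) = mex{0,0} = 1
G(8) = mex{1,0,0} = 2
G(9) = mex{1,1,0} = 2
G(10) = mex{2,1,1} = 0
G(11) = mex{2,0,1,0} = 3
G(12) = mex{0,0,0,0} = 1
G(13) = mex{3,1,0,1} = 2
P-positions are exactly the n with G(n) = 0.

0, 1, 4, 5, 10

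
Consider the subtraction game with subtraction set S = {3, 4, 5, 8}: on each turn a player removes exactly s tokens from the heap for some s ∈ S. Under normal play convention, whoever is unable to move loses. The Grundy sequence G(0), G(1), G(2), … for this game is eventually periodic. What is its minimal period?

11

n :  0  1  2  3  4  5  6  7  8  9 10 11 12 13 14 15 16 17 18 19 20 21 22 23
G :  0  0  0  1  1  1  2  2  2  3  3  0  0  0  1  1  1  2  2  2  3  3  0  0
G(n+11) = G(n) holds for n = 0,…,7 (a full window of length max(S) = 8), so the sequence is purely periodic with period 11.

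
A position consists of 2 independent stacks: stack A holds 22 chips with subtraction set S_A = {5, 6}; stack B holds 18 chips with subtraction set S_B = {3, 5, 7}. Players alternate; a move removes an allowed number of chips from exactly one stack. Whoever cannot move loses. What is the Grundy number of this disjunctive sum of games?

Stack A, S = {5, 6}:
G(0) = 0
G(1) = mex{} = 0
G(2) = mex{} = 0
G(3) = mex{} = 0
G(4) = mex{} = 0
G(5) = mex{0} = 1
G(6) = mex{0,0} = 1
G(7) = mex{0,0} = 1
G(8) = mex{0,0} = 1
G(9) = mex{0,0} = 1
G(10) = mex{1,0} = 2
G(11) = mex{1,1} = 0
G(12) = mex{1,1} = 0
G(13) = mex{1,1} = 0
G(14) = mex{1,1} = 0
G(15) = mex{2,1} = 0
G(16) = mex{0,2} = 1
G(17) = mex{0,0} = 1
G(18) = mex{0,0} = 1
G(19) = mex{0,0} = 1
G(20) = mex{0,0} = 1
G(21) = mex{1,0} = 2
G(22) = mex{1,1} = 0
G_A(22) = 0.
Stack B, S = {3, 5, 7}:
n :  0  1  2  3  4  5  6  7  8  9 10 11 12 13 14 15 16 17 18
G :  0  0  0  1  1  1  2  2  2  3  0  0  0  1  1  1  2  2  2
G_B(18) = 2.
Combined Grundy value = 0 ⊕ 2 = 2.

2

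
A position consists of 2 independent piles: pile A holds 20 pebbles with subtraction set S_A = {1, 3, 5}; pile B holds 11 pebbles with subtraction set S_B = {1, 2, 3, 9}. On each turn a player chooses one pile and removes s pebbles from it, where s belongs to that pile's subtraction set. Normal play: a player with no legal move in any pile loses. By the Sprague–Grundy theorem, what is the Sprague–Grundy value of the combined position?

Pile A, S = {1, 3, 5}:
n :  0  1  2  3  4  5  6  7  8  9 10 11 12 13 14 15 16 17 18 19 20
G :  0  1  0  1  0  1  0  1  0  1  0  1  0  1  0  1  0  1  0  1  0
G_A(20) = 0.
Pile B, S = {1, 2, 3, 9}:
n :  0  1  2  3  4  5  6  7  8  9 10 11
G :  0  1  2  3  0  1  2  3  0  1  2  3
G_B(11) = 3.
Combined Grundy value = 0 ⊕ 3 = 3.

3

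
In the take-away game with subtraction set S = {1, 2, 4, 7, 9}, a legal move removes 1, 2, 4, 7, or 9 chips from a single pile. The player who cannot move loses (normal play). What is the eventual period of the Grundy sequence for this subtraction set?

11

n :  0  1  2  3  4  5  6  7  8  9 10 11 12 13 14 15 16 17 18 19 20 21 22 23
G :  0  1  2  0  1  2  0  1  2  3  4  0  1  2  0  1  2  0  1  2  3  4  0  1
G(n+11) = G(n) holds for n = 0,…,8 (a full window of length max(S) = 9), so the sequence is purely periodic with period 11.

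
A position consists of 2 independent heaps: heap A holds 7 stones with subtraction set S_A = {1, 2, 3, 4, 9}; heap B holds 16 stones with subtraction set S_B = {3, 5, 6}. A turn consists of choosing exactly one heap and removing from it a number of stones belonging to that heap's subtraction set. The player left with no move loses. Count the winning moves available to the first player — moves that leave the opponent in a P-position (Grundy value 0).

Heap A, S = {1, 2, 3, 4, 9}:
n : 0 1 2 3 4 5 6 7
G : 0 1 2 3 4 0 1 2
G_A(7) = 2.
Heap B, S = {3, 5, 6}:
n :  0  1  2  3  4  5  6  7  8  9 10 11 12 13 14 15 16
G :  0  0  0  1  1  1  2  2  2  0  0  0  1  1  1  2  2
G_B(16) = 2.
Combined Grundy value = 2 ⊕ 2 = 0.
A winning move leaves total XOR = 0, i.e. changes one component's Grundy value g to g ⊕ X where X is the current total.
Heap A: target g' = 2⊕0 = 2, but every legal move changes the Grundy value (mex property), so 0 moves.
Heap B: target g' = 2⊕0 = 2, but every legal move changes the Grundy value (mex property), so 0 moves.

0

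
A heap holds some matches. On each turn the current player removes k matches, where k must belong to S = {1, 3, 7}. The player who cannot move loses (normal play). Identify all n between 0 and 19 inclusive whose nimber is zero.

0, 2, 4, 6, 8, 10, 12, 14, 16, 18

G(0) = 0
G(1) = mex{0} = 1
G(2) = mex{1} = 0
G(3) = mex{0,0} = 1
G(4) = mex{1,1} = 0
G(5) = mex{0,0} = 1
G(6) = mex{1,1} = 0
G(7) = mex{0,0,0} = 1
G(8) = mex{1,1,1} = 0
G(9) = mex{0,0,0} = 1
G(10) = mex{1,1,1} = 0
G(11) = mex{0,0,0} = 1
G(12) = mex{1,1,1} = 0
G(13) = mex{0,0,0} = 1
G(14) = mex{1,1,1} = 0
G(15) = mex{0,0,0} = 1
G(16) = mex{1,1,1} = 0
G(17) = mex{0,0,0} = 1
G(18) = mex{1,1,1} = 0
G(19) = mex{0,0,0} = 1
P-positions are exactly the n with G(n) = 0.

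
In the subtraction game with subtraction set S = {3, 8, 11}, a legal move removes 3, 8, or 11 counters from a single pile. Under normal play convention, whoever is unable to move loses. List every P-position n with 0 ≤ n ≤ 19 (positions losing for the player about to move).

0, 1, 2, 6, 7, 16

G(0) = 0
G(1) = mex{} = 0
G(2) = mex{} = 0
G(3) = mex{0} = 1
G(4) = mex{0} = 1
G(5) = mex{0} = 1
G(6) = mex{1} = 0
G(7) = mex{1} = 0
G(8) = mex{1,0} = 2
G(9) = mex{0,0} = 1
G(10) = mex{0,0} = 1
G(11) = mex{2,1,0} = 3
G(12) = mex{1,1,0} = 2
G(13) = mex{1,1,0} = 2
G(14) = mex{3,0,1} = 2
G(15) = mex{2,0,1} = 3
G(16) = mex{2,2,1} = 0
G(17) = mex{2,1,0} = 3
G(18) = mex{3,1,0} = 2
G(19) = mex{0,3,2} = 1
P-positions are exactly the n with G(n) = 0.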